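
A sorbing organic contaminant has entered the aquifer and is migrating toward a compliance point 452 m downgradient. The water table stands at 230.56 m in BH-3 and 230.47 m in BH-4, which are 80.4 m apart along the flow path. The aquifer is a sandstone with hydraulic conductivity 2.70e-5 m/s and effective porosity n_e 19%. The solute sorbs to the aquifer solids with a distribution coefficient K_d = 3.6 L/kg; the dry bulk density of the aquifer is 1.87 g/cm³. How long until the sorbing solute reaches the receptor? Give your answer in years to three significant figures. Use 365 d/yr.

3280 years

Hydraulic gradient i = (230.56 − 230.47) / 80.4 = 0.09 / 80.4 = 0.001119
K = 2.70e-5 m/s × 86400 s/d = 2.333 m/d
Specific discharge q = 2.333 × 0.001119 = 0.002611 m/d
Average linear velocity = 0.002611 / 0.19 = 0.01374 m/d
Retardation R = 1 + ρ_b·K_d/n = 1 + 1.87×3.6/0.19 = 36.43
Contaminant velocity v_c = v/R = 0.01374/36.43 = 3.773e-4 m/d
t = L/v_c = 452/3.773e-4 = 1.198e6 d
   = 1.198e6/365 = 3280 yr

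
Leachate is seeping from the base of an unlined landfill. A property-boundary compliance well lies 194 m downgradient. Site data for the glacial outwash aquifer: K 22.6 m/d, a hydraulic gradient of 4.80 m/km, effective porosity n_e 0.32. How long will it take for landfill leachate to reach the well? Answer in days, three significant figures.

Darcy flux q = K·i = 22.6 × 0.0048 = 0.1085 m/d
Seepage velocity v = q / n = 0.1085 / 0.32 = 0.3390 m/d
t = L / v = 194 / 0.3390 = 572.3 d

572 days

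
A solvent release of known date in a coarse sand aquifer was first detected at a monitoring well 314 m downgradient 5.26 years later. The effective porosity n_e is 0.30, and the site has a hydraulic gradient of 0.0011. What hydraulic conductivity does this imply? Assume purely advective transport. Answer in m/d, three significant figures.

44.6 m/d

t = 5.26 years = 1920 d
v = L / t = 314 / 1920 = 0.1636 m/d
K = v · n / i = 0.1636 × 0.30 / 0.0011 = 44.6 m/d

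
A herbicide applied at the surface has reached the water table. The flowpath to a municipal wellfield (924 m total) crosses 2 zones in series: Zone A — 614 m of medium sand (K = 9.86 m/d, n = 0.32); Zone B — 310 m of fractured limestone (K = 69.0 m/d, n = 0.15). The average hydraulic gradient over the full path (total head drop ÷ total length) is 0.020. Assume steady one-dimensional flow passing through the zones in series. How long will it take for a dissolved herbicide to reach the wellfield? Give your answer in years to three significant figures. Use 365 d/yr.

2.41 years

For zones in series the flux q is common to all zones; the equivalent conductivity is the harmonic (thickness-weighted) mean, K_eq = L_total / Σ(L_j/K_j).
Σ(L/K) = 614/9.86 + 310/69.0 = 62.27 + 4.493 = 66.76 d
K_eq = L_total / Σ(L/K) = 924 / 66.76 = 13.84 m/d
q = K_eq · i = 13.84 × 0.020 = 0.2768 m/d (same in every zone)
Zone A: v = q/n = 0.2768/0.32 = 0.8650 m/d → t_A = 614/0.8650 = 709.8 d
Zone B: v = q/n = 0.2768/0.15 = 1.845 m/d → t_B = 310/1.845 = 168.0 d
Total t = 709.8 + 168.0 = 877.8 d
   = 877.8 / 365 = 2.41 yr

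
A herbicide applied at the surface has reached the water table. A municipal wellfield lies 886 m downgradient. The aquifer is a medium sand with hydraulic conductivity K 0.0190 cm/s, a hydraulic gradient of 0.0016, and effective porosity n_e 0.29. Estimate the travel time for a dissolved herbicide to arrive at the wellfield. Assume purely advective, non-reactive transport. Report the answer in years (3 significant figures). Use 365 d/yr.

26.8 years

K = 0.0190 cm/s × 864 = 16.42 m/d
Specific discharge q = 16.42 × 0.0016 = 0.02627 m/d
Average linear velocity = 0.02627 / 0.29 = 0.09057 m/d
t = L / v = 886 / 0.09057 = 9782 d
   = 9782 / 365 = 26.8 yr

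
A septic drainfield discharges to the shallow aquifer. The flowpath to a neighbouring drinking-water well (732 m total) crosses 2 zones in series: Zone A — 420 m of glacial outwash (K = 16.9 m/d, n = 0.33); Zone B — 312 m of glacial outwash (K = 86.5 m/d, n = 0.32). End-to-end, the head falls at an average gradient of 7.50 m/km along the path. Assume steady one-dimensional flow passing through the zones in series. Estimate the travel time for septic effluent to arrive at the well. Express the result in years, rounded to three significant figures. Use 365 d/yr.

3.39 years

Steady 1-D flow in series ⇒ the Darcy flux q is identical in every zone and the zone head losses add (resistances L/K in series).
Σ(L/K) = 420/16.9 + 312/86.5 = 24.85 + 3.607 = 28.46 d
K_eq = L_total / Σ(L/K) = 732 / 28.46 = 25.72 m/d
q = K_eq · i = 25.72 × 0.0075 = 0.1929 m/d (same in every zone)
Zone A: v = q/n = 0.1929/0.33 = 0.5846 m/d → t_A = 420/0.5846 = 718.5 d
Zone B: v = q/n = 0.1929/0.32 = 0.6028 m/d → t_B = 312/0.6028 = 517.5 d
Total t = 718.5 + 517.5 = 1236 d
   = 1236 / 365 = 3.39 yr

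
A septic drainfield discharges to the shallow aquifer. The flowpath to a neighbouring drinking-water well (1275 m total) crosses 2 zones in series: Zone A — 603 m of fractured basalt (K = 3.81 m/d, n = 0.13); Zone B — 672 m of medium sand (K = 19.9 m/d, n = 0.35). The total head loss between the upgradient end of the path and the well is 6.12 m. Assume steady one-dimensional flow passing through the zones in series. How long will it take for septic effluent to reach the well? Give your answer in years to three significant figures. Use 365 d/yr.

27.0 years

Steady 1-D flow in series ⇒ the Darcy flux q is identical in every zone and the zone head losses add (resistances L/K in series).
Σ(L/K) = 603/3.81 + 672/19.9 = 158.3 + 33.77 = 192.0 d
q = ΔH / Σ(L/K) = 6.12 / 192.0 = 0.03187 m/d (same in every zone)
Zone A: v = q/n = 0.03187/0.13 = 0.2451 m/d → t_A = 603/0.2451 = 2460 d
Zone B: v = q/n = 0.03187/0.35 = 0.09105 m/d → t_B = 672/0.09105 = 7380 d
Total t = 2460 + 7380 = 9840 d
   = 9840 / 365 = 27.0 yr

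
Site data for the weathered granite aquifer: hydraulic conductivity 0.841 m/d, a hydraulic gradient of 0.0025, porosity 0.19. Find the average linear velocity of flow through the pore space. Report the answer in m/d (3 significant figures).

q = Ki = 0.841 × 0.0025 = 0.002102 m/d
Average linear velocity = 0.002102 / 0.19 = 0.01107 m/d

0.0111 m/d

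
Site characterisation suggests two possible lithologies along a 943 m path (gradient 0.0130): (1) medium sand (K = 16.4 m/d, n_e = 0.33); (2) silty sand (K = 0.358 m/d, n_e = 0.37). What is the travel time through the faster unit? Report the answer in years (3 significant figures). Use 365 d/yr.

4.00 years

Unit 1 (medium sand): v = 16.4×0.013/0.33 = 0.6461 m/d, t = 943/0.6461 = 1460 d
Unit 2 (silty sand): v = 0.358×0.013/0.37 = 0.01258 m/d, t = 943/0.01258 = 74970 d
Faster: 1460 d / 365 = 4.00 yr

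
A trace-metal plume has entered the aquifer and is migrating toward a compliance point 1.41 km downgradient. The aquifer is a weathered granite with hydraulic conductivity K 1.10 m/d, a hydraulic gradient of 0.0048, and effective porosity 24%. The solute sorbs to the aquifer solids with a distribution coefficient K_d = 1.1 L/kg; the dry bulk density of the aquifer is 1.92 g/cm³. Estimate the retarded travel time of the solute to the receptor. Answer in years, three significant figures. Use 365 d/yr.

1720 years

Specific discharge q = 1.10 × 0.0048 = 0.005280 m/d
Average linear velocity = 0.005280 / 0.24 = 0.02200 m/d
Retardation R = 1 + ρ_b·K_d/n = 1 + 1.92×1.1/0.24 = 9.800
Contaminant velocity v_c = v/R = 0.02200/9.800 = 0.002245 m/d
L = 1.41 km = 1410 m
t = L/v_c = 1410/0.002245 = 628100 d
   = 628100/365 = 1720 yr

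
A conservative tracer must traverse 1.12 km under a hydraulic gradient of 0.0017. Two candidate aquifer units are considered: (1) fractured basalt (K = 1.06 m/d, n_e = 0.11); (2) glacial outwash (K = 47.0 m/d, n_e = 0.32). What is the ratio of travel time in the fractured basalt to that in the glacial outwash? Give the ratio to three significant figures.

15.2

Unit 1 (fractured basalt): v = 1.06×0.0017/0.11 = 0.01638 m/d, t = 1120/0.01638 = 68370 d
Unit 2 (glacial outwash): v = 47.0×0.0017/0.32 = 0.2497 m/d, t = 1120/0.2497 = 4486 d
t(fractured basalt) / t(glacial outwash) = 68370/4486 = 15.2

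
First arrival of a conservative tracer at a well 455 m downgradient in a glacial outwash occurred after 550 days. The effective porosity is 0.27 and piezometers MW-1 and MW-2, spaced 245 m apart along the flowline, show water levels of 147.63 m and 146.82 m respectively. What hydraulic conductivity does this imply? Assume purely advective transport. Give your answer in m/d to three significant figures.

67.6 m/d

Hydraulic gradient i = (147.63 − 146.82) / 245 = 0.81 / 245 = 0.003306
v = L / t = 455 / 550 = 0.8273 m/d
K = v · n / i = 0.8273 × 0.27 / 0.003306 = 67.6 m/d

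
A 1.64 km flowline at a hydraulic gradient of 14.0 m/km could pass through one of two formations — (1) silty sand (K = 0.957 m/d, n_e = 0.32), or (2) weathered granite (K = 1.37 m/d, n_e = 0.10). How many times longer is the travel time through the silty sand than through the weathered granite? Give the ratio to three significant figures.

4.58

Unit 1 (silty sand): v = 0.957×0.014/0.32 = 0.04187 m/d, t = 1640/0.04187 = 39170 d
Unit 2 (weathered granite): v = 1.37×0.014/0.10 = 0.1918 m/d, t = 1640/0.1918 = 8551 d
t(silty sand) / t(weathered granite) = 39170/8551 = 4.58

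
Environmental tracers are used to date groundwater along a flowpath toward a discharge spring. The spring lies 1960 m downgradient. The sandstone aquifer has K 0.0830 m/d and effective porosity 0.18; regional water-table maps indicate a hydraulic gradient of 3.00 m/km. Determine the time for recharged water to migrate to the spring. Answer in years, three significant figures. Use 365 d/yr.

q = Ki = 0.0830 × 0.0030 = 2.490e-4 m/d
Seepage velocity v = q / n = 2.490e-4 / 0.18 = 0.001383 m/d
t = L / v = 1960 / 0.001383 = 1.417e6 d
   = 1.417e6 / 365 = 3880 yr

3880 years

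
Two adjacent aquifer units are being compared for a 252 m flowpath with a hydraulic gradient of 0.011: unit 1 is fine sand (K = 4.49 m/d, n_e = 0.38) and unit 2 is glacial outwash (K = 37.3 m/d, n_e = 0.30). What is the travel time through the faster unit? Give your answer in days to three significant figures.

Unit 1 (fine sand): v = 4.49×0.011/0.38 = 0.1300 m/d, t = 252/0.1300 = 1939 d
Unit 2 (glacial outwash): v = 37.3×0.011/0.30 = 1.368 m/d, t = 252/1.368 = 184.3 d
Faster unit: t = 184 d

184 days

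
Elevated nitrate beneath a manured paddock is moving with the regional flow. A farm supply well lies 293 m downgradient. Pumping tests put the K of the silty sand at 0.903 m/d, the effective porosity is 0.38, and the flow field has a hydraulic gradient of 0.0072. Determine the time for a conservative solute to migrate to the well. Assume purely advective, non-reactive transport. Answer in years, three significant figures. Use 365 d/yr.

Specific discharge q = 0.903 × 0.0072 = 0.006502 m/d
v = Ki/n = 0.903·0.0072/0.38 = 0.01711 m/d
t = L / v = 293 / 0.01711 = 17130 d
   = 17130 / 365 = 46.9 yr

46.9 years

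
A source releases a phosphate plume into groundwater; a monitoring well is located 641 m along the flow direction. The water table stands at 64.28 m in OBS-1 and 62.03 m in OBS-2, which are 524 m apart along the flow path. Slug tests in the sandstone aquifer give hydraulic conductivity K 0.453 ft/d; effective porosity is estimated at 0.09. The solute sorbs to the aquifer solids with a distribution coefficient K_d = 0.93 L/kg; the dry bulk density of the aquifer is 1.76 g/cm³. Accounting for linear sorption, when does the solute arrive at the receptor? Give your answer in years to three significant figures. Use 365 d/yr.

5110 years

Hydraulic gradient i = (64.28 − 62.03) / 524 = 2.25 / 524 = 0.004294
K = 0.453 ft/d × 0.3048 = 0.1381 m/d
Darcy flux q = K·i = 0.1381 × 0.004294 = 5.929e-4 m/d
Seepage velocity v = q / n = 5.929e-4 / 0.09 = 0.006588 m/d
Retardation R = 1 + ρ_b·K_d/n = 1 + 1.76×0.93/0.09 = 19.19
Contaminant velocity v_c = v/R = 0.006588/19.19 = 3.433e-4 m/d
t = L/v_c = 641/3.433e-4 = 1.867e6 d
   = 1.867e6/365 = 5110 yr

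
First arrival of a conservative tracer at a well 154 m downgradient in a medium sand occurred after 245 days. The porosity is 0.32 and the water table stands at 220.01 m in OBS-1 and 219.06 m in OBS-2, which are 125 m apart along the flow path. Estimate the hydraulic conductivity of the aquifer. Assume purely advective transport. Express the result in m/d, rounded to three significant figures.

26.5 m/d

Hydraulic gradient i = (220.01 − 219.06) / 125 = 0.95 / 125 = 0.007600
v = L / t = 154 / 245 = 0.6286 m/d
K = v · n / i = 0.6286 × 0.32 / 0.007600 = 26.5 m/d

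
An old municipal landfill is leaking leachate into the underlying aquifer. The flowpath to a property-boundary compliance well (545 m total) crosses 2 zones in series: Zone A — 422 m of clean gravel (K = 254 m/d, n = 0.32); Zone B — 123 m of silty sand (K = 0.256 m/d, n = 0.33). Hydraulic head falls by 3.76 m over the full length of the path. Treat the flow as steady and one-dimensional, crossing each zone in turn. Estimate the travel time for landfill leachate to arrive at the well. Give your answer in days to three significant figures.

Continuity: the same q passes through each zone, so ΔH = q·Σ(L_j/K_j) — the zones act as resistances in series.
Σ(L/K) = 422/254 + 123/0.256 = 1.661 + 480.5 = 482.1 d
q = ΔH / Σ(L/K) = 3.76 / 482.1 = 0.007799 m/d (same in every zone)
Zone A: v = q/n = 0.007799/0.32 = 0.02437 m/d → t_A = 422/0.02437 = 17320 d
Zone B: v = q/n = 0.007799/0.33 = 0.02363 m/d → t_B = 123/0.02363 = 5205 d
Total t = 17320 + 5205 = 22520 d

22500 days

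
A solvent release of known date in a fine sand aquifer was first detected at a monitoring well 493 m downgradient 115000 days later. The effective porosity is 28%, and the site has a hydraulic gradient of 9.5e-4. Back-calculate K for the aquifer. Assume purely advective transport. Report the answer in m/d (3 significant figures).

v = L / t = 493 / 115000 = 0.004287 m/d
K = v · n / i = 0.004287 × 0.28 / 9.5e-4 = 1.26 m/d

1.26 m/d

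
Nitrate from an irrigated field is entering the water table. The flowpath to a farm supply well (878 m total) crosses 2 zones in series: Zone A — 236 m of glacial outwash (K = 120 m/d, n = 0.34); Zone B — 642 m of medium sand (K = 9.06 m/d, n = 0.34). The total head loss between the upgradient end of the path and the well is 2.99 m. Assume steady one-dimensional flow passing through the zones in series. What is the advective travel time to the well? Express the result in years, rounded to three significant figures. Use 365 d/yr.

Steady 1-D flow in series ⇒ the Darcy flux q is identical in every zone and the zone head losses add (resistances L/K in series).
Σ(L/K) = 236/120 + 642/9.06 = 1.967 + 70.86 = 72.83 d
q = ΔH / Σ(L/K) = 2.99 / 72.83 = 0.04106 m/d (same in every zone)
Zone A: v = q/n = 0.04106/0.34 = 0.1208 m/d → t_A = 236/0.1208 = 1954 d
Zone B: v = q/n = 0.04106/0.34 = 0.1208 m/d → t_B = 642/0.1208 = 5317 d
Total t = 1954 + 5317 = 7271 d
   = 7271 / 365 = 19.9 yr

19.9 years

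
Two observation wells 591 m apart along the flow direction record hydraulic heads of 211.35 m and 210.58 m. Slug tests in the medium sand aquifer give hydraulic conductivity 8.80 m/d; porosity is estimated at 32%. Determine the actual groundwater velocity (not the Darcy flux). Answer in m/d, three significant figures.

Hydraulic gradient i = (211.35 − 210.58) / 591 = 0.77 / 591 = 0.001303
Darcy flux q = K·i = 8.80 × 0.001303 = 0.01147 m/d
Seepage velocity v = q / n = 0.01147 / 0.32 = 0.03583 m/d

0.0358 m/d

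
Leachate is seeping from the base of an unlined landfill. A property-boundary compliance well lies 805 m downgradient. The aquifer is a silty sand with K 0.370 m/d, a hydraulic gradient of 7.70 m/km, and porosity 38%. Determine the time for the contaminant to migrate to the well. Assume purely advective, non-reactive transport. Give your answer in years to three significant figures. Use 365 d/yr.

294 years

Specific discharge q = 0.370 × 0.0077 = 0.002849 m/d
v = Ki/n = 0.370·0.0077/0.38 = 0.007497 m/d
t = L / v = 805 / 0.007497 = 107400 d
   = 107400 / 365 = 294 yr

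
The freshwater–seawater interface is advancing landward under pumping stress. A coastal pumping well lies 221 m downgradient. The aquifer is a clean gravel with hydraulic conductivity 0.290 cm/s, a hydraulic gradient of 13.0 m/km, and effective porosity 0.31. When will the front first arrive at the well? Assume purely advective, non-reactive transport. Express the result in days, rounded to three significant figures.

21.0 days

K = 0.290 cm/s × 864 = 250.6 m/d
q = Ki = 250.6 × 0.013 = 3.257 m/d
v_s = q/n_e = 3.257/0.31 = 10.51 m/d
t = L / v = 221 / 10.51 = 21.03 d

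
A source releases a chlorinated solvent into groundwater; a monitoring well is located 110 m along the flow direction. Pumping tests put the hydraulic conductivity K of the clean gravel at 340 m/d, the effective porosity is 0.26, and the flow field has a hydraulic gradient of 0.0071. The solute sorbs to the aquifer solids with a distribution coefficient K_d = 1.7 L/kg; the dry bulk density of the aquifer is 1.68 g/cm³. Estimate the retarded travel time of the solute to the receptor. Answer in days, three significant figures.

Darcy flux q = K·i = 340 × 0.0071 = 2.414 m/d
v_s = q/n_e = 2.414/0.26 = 9.285 m/d
Retardation R = 1 + ρ_b·K_d/n = 1 + 1.68×1.7/0.26 = 11.98
Contaminant velocity v_c = v/R = 9.285/11.98 = 0.7747 m/d
t = L/v_c = 110/0.7747 = 142.0 d

142 days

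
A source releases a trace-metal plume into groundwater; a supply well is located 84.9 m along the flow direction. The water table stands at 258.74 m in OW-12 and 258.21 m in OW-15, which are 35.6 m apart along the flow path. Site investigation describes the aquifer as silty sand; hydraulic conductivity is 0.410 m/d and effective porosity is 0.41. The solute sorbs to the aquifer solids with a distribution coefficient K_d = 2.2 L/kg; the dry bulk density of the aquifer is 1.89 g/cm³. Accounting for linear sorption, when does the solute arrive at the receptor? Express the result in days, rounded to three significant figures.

63500 days

Hydraulic gradient i = (258.74 − 258.21) / 35.6 = 0.53 / 35.6 = 0.01489
q = Ki = 0.410 × 0.01489 = 0.006104 m/d
v = Ki/n = 0.410·0.01489/0.41 = 0.01489 m/d
Retardation R = 1 + ρ_b·K_d/n = 1 + 1.89×2.2/0.41 = 11.14
Contaminant velocity v_c = v/R = 0.01489/11.14 = 0.001336 m/d
t = L/v_c = 84.9/0.001336 = 63540 d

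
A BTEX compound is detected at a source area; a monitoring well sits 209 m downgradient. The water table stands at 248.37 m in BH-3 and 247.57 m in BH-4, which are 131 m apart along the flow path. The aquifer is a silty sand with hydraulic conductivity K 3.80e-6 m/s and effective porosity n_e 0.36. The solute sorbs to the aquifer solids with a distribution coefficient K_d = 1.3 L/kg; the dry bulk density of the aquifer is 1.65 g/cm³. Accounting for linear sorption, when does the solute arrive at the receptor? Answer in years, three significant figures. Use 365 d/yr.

Hydraulic gradient i = (248.37 − 247.57) / 131 = 0.80 / 131 = 0.006107
K = 3.80e-6 m/s × 86400 s/d = 0.3283 m/d
q = Ki = 0.3283 × 0.006107 = 0.002005 m/d
Average linear velocity = 0.002005 / 0.36 = 0.005569 m/d
Retardation R = 1 + ρ_b·K_d/n = 1 + 1.65×1.3/0.36 = 6.958
Contaminant velocity v_c = v/R = 0.005569/6.958 = 8.004e-4 m/d
t = L/v_c = 209/8.004e-4 = 261100 d
   = 261100/365 = 715 yr

715 years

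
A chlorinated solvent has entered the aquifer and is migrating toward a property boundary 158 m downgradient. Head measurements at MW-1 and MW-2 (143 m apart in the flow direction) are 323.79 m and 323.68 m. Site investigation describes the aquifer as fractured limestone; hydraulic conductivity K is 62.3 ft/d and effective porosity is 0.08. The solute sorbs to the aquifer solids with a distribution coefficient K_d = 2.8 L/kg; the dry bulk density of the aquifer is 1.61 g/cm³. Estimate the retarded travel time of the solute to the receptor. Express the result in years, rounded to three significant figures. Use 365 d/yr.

Hydraulic gradient i = (323.79 − 323.68) / 143 = 0.11 / 143 = 7.692e-4
K = 62.3 ft/d × 0.3048 = 18.99 m/d
Darcy flux q = K·i = 18.99 × 7.692e-4 = 0.01461 m/d
Average linear velocity = 0.01461 / 0.08 = 0.1826 m/d
Retardation R = 1 + ρ_b·K_d/n = 1 + 1.61×2.8/0.08 = 57.35
Contaminant velocity v_c = v/R = 0.1826/57.35 = 0.003184 m/d
t = L/v_c = 158/0.003184 = 49630 d
   = 49630/365 = 136 yr

136 years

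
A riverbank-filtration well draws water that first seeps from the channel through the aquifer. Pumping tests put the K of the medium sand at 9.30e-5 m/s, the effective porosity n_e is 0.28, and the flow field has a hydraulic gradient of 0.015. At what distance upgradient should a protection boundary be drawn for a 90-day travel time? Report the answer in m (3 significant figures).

K = 9.30e-5 m/s × 86400 s/d = 8.035 m/d
Specific discharge q = 8.035 × 0.015 = 0.1205 m/d
v = Ki/n = 8.035·0.015/0.28 = 0.4305 m/d
L = v × T = 0.4305 × 90 = 38.74 m

38.7 m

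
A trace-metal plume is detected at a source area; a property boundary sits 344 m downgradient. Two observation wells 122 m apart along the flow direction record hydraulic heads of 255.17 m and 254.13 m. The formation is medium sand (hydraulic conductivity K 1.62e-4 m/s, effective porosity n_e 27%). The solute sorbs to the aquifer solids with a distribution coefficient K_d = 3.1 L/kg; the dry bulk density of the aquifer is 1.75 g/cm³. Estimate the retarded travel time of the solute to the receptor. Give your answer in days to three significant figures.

16400 days

Hydraulic gradient i = (255.17 − 254.13) / 122 = 1.04 / 122 = 0.008525
K = 1.62e-4 m/s × 86400 s/d = 14.00 m/d
q = Ki = 14.00 × 0.008525 = 0.1193 m/d
Average linear velocity = 0.1193 / 0.27 = 0.4419 m/d
Retardation R = 1 + ρ_b·K_d/n = 1 + 1.75×3.1/0.27 = 21.09
Contaminant velocity v_c = v/R = 0.4419/21.09 = 0.02095 m/d
t = L/v_c = 344/0.02095 = 16420 d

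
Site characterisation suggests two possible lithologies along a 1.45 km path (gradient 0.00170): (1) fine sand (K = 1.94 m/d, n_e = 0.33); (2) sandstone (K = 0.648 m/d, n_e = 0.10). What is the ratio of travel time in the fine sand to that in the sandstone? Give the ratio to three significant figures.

Unit 1 (fine sand): v = 1.94×0.0017/0.33 = 0.009994 m/d, t = 1450/0.009994 = 145100 d
Unit 2 (sandstone): v = 0.648×0.0017/0.10 = 0.01102 m/d, t = 1450/0.01102 = 131600 d
t(fine sand) / t(sandstone) = 145100/131600 = 1.10

1.10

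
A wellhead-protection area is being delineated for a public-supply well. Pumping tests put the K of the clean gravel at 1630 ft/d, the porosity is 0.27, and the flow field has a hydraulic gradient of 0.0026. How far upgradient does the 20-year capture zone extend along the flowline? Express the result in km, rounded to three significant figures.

34.9 km

K = 1630 ft/d × 0.3048 = 496.8 m/d
q = Ki = 496.8 × 0.0026 = 1.292 m/d
Seepage velocity v = q / n = 1.292 / 0.27 = 4.784 m/d
T = 20 yr × 365 = 7300 d
L = v × T = 4.784 × 7300 = 34920 m
   = 34.9 km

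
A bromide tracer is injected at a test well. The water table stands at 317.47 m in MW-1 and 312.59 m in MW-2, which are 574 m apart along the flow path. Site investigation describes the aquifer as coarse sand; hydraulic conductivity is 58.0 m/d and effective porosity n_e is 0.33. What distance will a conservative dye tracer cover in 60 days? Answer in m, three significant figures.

Hydraulic gradient i = (317.47 − 312.59) / 574 = 4.88 / 574 = 0.008502
q = Ki = 58.0 × 0.008502 = 0.4931 m/d
v = Ki/n = 58.0·0.008502/0.33 = 1.494 m/d
L = v × T = 1.494 × 60 = 89.65 m

89.7 m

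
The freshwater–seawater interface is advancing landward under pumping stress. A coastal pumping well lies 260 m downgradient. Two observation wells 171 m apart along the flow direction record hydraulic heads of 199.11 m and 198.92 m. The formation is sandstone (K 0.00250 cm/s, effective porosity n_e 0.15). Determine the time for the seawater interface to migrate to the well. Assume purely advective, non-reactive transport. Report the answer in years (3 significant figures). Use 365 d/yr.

44.5 years

Hydraulic gradient i = (199.11 − 198.92) / 171 = 0.19 / 171 = 0.001111
K = 0.00250 cm/s × 864 = 2.160 m/d
q = Ki = 2.160 × 0.001111 = 0.002400 m/d
v = Ki/n = 2.160·0.001111/0.15 = 0.01600 m/d
t = L / v = 260 / 0.01600 = 16250 d
   = 16250 / 365 = 44.5 yr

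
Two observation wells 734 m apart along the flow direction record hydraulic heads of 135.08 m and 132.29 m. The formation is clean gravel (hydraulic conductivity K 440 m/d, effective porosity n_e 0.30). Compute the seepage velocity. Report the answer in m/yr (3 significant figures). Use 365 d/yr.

Hydraulic gradient i = (135.08 − 132.29) / 734 = 2.79 / 734 = 0.003801
Darcy flux q = K·i = 440 × 0.003801 = 1.672 m/d
v_s = q/n_e = 1.672/0.30 = 5.575 m/d
   = 5.575 × 365 = 2030 m/yr

2030 m/yr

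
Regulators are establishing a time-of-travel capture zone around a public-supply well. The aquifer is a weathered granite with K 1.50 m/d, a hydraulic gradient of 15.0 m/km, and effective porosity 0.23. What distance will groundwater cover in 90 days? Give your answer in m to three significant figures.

8.80 m

Darcy flux q = K·i = 1.50 × 0.015 = 0.02250 m/d
v_s = q/n_e = 0.02250/0.23 = 0.09783 m/d
L = v × T = 0.09783 × 90 = 8.804 m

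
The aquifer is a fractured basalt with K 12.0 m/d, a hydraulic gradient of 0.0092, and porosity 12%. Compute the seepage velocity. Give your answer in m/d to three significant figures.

q = Ki = 12.0 × 0.0092 = 0.1104 m/d
v_s = q/n_e = 0.1104/0.12 = 0.9200 m/d

0.920 m/d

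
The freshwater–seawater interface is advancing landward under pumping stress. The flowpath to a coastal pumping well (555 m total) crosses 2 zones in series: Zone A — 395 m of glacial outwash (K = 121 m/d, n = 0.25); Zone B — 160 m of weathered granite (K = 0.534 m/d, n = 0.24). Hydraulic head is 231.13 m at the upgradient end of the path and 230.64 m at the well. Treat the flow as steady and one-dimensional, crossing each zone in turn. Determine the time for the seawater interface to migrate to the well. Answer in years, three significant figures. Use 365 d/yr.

232 years

Total head drop ΔH = 231.13 − 230.64 = 0.49 m
Steady 1-D flow in series ⇒ the Darcy flux q is identical in every zone and the zone head losses add (resistances L/K in series).
Σ(L/K) = 395/121 + 160/0.534 = 3.264 + 299.6 = 302.9 d
q = ΔH / Σ(L/K) = 0.49 / 302.9 = 0.001618 m/d (same in every zone)
Zone A: v = q/n = 0.001618/0.25 = 0.006471 m/d → t_A = 395/0.006471 = 61040 d
Zone B: v = q/n = 0.001618/0.24 = 0.006741 m/d → t_B = 160/0.006741 = 23740 d
Total t = 61040 + 23740 = 84780 d
   = 84780 / 365 = 232 yr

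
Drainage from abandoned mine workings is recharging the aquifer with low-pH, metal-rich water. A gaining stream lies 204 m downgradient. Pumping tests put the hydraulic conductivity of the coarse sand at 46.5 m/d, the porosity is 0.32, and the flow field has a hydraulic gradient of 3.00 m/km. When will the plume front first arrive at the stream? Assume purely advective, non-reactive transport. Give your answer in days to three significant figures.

Darcy flux q = K·i = 46.5 × 0.0030 = 0.1395 m/d
v = Ki/n = 46.5·0.0030/0.32 = 0.4359 m/d
t = L / v = 204 / 0.4359 = 468.0 d

468 days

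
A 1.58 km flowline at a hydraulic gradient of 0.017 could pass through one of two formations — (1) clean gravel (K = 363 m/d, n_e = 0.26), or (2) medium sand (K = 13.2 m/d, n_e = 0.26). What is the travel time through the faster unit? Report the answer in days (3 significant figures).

Unit 1 (clean gravel): v = 363×0.017/0.26 = 23.73 m/d, t = 1580/23.73 = 66.57 d
Unit 2 (medium sand): v = 13.2×0.017/0.26 = 0.8631 m/d, t = 1580/0.8631 = 1831 d
Faster unit: t = 66.6 d

66.6 days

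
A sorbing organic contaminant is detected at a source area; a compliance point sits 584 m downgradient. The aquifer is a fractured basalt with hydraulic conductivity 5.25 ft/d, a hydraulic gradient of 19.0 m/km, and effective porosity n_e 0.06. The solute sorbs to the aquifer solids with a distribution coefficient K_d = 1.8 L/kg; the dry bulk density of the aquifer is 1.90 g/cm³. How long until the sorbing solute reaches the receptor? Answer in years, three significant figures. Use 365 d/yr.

K = 5.25 ft/d × 0.3048 = 1.600 m/d
q = Ki = 1.600 × 0.019 = 0.03040 m/d
Seepage velocity v = q / n = 0.03040 / 0.06 = 0.5067 m/d
Retardation R = 1 + ρ_b·K_d/n = 1 + 1.90×1.8/0.06 = 58.00
Contaminant velocity v_c = v/R = 0.5067/58.00 = 0.008737 m/d
t = L/v_c = 584/0.008737 = 66840 d
   = 66840/365 = 183 yr

183 years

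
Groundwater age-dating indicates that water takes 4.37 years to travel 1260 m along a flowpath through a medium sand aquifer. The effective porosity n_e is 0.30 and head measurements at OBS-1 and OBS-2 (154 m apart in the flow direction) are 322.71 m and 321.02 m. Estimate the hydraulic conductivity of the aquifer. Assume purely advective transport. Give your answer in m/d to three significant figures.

21.6 m/d

Hydraulic gradient i = (322.71 − 321.02) / 154 = 1.69 / 154 = 0.01097
t = 4.37 years = 1595 d
v = L / t = 1260 / 1595 = 0.7899 m/d
K = v · n / i = 0.7899 × 0.30 / 0.01097 = 21.6 m/d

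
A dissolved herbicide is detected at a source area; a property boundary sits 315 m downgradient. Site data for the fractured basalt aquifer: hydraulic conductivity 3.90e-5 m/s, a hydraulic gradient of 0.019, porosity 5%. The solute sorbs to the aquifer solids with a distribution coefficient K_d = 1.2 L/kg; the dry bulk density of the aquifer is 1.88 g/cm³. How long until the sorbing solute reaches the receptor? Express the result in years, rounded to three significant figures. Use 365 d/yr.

K = 3.90e-5 m/s × 86400 s/d = 3.370 m/d
Darcy flux q = K·i = 3.370 × 0.019 = 0.06402 m/d
Average linear velocity = 0.06402 / 0.05 = 1.280 m/d
Retardation R = 1 + ρ_b·K_d/n = 1 + 1.88×1.2/0.05 = 46.12
Contaminant velocity v_c = v/R = 1.280/46.12 = 0.02776 m/d
t = L/v_c = 315/0.02776 = 11350 d
   = 11350/365 = 31.1 yr

31.1 years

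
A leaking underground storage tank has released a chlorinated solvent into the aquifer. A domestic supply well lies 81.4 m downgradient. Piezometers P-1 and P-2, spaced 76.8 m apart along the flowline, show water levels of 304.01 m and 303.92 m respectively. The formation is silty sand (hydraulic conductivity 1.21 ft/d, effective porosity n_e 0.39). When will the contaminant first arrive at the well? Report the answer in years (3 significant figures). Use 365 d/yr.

Hydraulic gradient i = (304.01 − 303.92) / 76.8 = 0.09 / 76.8 = 0.001172
K = 1.21 ft/d × 0.3048 = 0.3688 m/d
q = Ki = 0.3688 × 0.001172 = 4.322e-4 m/d
v = Ki/n = 0.3688·0.001172/0.39 = 0.001108 m/d
t = L / v = 81.4 / 0.001108 = 73450 d
   = 73450 / 365 = 201 yr

201 years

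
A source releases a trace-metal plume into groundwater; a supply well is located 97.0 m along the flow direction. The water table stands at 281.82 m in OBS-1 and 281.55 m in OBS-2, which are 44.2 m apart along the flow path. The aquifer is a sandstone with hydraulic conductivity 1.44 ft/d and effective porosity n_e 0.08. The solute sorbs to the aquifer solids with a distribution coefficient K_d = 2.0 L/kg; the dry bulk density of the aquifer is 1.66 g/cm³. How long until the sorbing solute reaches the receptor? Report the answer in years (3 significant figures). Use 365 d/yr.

Hydraulic gradient i = (281.82 − 281.55) / 44.2 = 0.27 / 44.2 = 0.006109
K = 1.44 ft/d × 0.3048 = 0.4389 m/d
Darcy flux q = K·i = 0.4389 × 0.006109 = 0.002681 m/d
Seepage velocity v = q / n = 0.002681 / 0.08 = 0.03351 m/d
Retardation R = 1 + ρ_b·K_d/n = 1 + 1.66×2.0/0.08 = 42.50
Contaminant velocity v_c = v/R = 0.03351/42.50 = 7.886e-4 m/d
t = L/v_c = 97.0/7.886e-4 = 123000 d
   = 123000/365 = 337 yr

337 years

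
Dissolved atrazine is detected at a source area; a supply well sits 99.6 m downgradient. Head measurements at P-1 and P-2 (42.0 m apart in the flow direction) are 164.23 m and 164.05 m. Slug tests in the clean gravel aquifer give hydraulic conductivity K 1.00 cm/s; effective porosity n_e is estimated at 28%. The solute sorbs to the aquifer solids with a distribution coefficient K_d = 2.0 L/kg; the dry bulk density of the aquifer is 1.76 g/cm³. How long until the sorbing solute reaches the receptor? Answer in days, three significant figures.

102 days

Hydraulic gradient i = (164.23 − 164.05) / 42.0 = 0.18 / 42.0 = 0.004286
K = 1.00 cm/s × 864 = 864.0 m/d
Darcy flux q = K·i = 864.0 × 0.004286 = 3.703 m/d
Seepage velocity v = q / n = 3.703 / 0.28 = 13.22 m/d
Retardation R = 1 + ρ_b·K_d/n = 1 + 1.76×2.0/0.28 = 13.57
Contaminant velocity v_c = v/R = 13.22/13.57 = 0.9744 m/d
t = L/v_c = 99.6/0.9744 = 102.2 d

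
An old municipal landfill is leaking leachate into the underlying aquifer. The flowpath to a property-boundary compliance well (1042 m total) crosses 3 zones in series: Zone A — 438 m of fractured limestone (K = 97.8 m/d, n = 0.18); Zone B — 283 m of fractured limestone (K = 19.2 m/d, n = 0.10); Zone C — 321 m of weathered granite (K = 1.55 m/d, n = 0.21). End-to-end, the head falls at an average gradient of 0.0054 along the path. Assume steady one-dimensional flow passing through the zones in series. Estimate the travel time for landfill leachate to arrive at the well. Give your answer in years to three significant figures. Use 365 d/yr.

19.2 years

For zones in series the flux q is common to all zones; the equivalent conductivity is the harmonic (thickness-weighted) mean, K_eq = L_total / Σ(L_j/K_j).
Σ(L/K) = 438/97.8 + 283/19.2 + 321/1.55 = 4.479 + 14.74 + 207.1 = 226.3 d
K_eq = L_total / Σ(L/K) = 1042 / 226.3 = 4.604 m/d
q = K_eq · i = 4.604 × 0.0054 = 0.02486 m/d (same in every zone)
Zone A: v = q/n = 0.02486/0.18 = 0.1381 m/d → t_A = 438/0.1381 = 3171 d
Zone B: v = q/n = 0.02486/0.10 = 0.2486 m/d → t_B = 283/0.2486 = 1138 d
Zone C: v = q/n = 0.02486/0.21 = 0.1184 m/d → t_C = 321/0.1184 = 2711 d
Total t = 3171 + 1138 + 2711 = 7021 d
   = 7021 / 365 = 19.2 yr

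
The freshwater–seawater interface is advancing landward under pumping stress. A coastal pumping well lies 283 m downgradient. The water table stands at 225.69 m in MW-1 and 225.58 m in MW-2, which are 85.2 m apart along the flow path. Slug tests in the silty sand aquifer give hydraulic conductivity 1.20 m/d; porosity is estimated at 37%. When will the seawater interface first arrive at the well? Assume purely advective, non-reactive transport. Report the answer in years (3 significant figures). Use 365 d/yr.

185 years

Hydraulic gradient i = (225.69 − 225.58) / 85.2 = 0.11 / 85.2 = 0.001291
Specific discharge q = 1.20 × 0.001291 = 0.001549 m/d
Average linear velocity = 0.001549 / 0.37 = 0.004187 m/d
t = L / v = 283 / 0.004187 = 67590 d
   = 67590 / 365 = 185 yr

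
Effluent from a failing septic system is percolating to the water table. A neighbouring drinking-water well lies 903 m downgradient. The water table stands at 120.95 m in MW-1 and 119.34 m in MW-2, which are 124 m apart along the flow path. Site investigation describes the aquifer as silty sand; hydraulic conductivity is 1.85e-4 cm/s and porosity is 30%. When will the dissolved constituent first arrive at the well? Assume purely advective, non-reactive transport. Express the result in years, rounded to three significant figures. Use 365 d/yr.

Hydraulic gradient i = (120.95 − 119.34) / 124 = 1.61 / 124 = 0.01298
K = 1.85e-4 cm/s × 864 = 0.1598 m/d
q = Ki = 0.1598 × 0.01298 = 0.002075 m/d
v_s = q/n_e = 0.002075/0.30 = 0.006918 m/d
t = L / v = 903 / 0.006918 = 130500 d
   = 130500 / 365 = 358 yr

358 years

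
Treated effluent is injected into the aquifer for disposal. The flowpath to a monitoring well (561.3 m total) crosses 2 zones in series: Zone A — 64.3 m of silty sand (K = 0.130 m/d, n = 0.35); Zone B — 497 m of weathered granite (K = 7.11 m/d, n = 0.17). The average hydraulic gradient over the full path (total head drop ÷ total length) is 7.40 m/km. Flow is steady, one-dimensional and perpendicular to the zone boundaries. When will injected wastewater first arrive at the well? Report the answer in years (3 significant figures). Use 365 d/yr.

Steady 1-D flow in series ⇒ the Darcy flux q is identical in every zone and the zone head losses add (resistances L/K in series).
Σ(L/K) = 64.3/0.130 + 497/7.11 = 494.6 + 69.90 = 564.5 d
K_eq = L_total / Σ(L/K) = 561.3 / 564.5 = 0.9943 m/d
q = K_eq · i = 0.9943 × 0.0074 = 0.007358 m/d (same in every zone)
Zone A: v = q/n = 0.007358/0.35 = 0.02102 m/d → t_A = 64.3/0.02102 = 3059 d
Zone B: v = q/n = 0.007358/0.17 = 0.04328 m/d → t_B = 497/0.04328 = 11480 d
Total t = 3059 + 11480 = 14540 d
   = 14540 / 365 = 39.8 yr

39.8 years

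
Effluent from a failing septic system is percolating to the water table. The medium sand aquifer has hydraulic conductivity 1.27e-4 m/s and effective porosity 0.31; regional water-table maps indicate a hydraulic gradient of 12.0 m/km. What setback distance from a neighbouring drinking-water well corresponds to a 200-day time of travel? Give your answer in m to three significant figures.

K = 1.27e-4 m/s × 86400 s/d = 10.97 m/d
Darcy flux q = K·i = 10.97 × 0.012 = 0.1317 m/d
Seepage velocity v = q / n = 0.1317 / 0.31 = 0.4248 m/d
L = v × T = 0.4248 × 200 = 84.95 m

85.0 m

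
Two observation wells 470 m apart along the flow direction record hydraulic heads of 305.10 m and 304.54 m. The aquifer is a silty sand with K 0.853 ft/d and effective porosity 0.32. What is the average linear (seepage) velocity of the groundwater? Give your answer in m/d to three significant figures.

Hydraulic gradient i = (305.10 − 304.54) / 470 = 0.56 / 470 = 0.001191
K = 0.853 ft/d × 0.3048 = 0.2600 m/d
Darcy flux q = K·i = 0.2600 × 0.001191 = 3.098e-4 m/d
v_s = q/n_e = 3.098e-4/0.32 = 9.681e-4 m/d

9.68e-4 m/d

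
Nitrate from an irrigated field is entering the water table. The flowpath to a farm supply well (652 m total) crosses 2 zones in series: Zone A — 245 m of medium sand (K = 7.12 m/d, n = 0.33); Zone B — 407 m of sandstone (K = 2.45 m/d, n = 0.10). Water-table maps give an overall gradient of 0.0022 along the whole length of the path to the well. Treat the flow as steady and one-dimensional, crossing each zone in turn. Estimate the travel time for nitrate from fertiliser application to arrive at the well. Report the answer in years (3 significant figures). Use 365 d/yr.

46.6 years

Steady 1-D flow in series ⇒ the Darcy flux q is identical in every zone and the zone head losses add (resistances L/K in series).
Σ(L/K) = 245/7.12 + 407/2.45 = 34.41 + 166.1 = 200.5 d
K_eq = L_total / Σ(L/K) = 652 / 200.5 = 3.251 m/d
q = K_eq · i = 3.251 × 0.0022 = 0.007153 m/d (same in every zone)
Zone A: v = q/n = 0.007153/0.33 = 0.02168 m/d → t_A = 245/0.02168 = 11300 d
Zone B: v = q/n = 0.007153/0.10 = 0.07153 m/d → t_B = 407/0.07153 = 5690 d
Total t = 11300 + 5690 = 16990 d
   = 16990 / 365 = 46.6 yr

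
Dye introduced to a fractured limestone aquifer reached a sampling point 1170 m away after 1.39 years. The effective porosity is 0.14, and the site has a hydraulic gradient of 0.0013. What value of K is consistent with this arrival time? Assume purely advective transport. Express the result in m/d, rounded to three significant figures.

t = 1.39 years = 507.3 d
v = L / t = 1170 / 507.3 = 2.306 m/d
K = v · n / i = 2.306 × 0.14 / 0.0013 = 248 m/d

248 m/d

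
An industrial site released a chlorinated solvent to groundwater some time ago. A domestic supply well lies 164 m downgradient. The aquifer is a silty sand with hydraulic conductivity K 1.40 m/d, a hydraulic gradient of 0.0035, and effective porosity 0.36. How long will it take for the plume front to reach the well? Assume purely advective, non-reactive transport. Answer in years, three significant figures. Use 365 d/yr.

Darcy flux q = K·i = 1.40 × 0.0035 = 0.004900 m/d
Seepage velocity v = q / n = 0.004900 / 0.36 = 0.01361 m/d
t = L / v = 164 / 0.01361 = 12050 d
   = 12050 / 365 = 33.0 yr

33.0 years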